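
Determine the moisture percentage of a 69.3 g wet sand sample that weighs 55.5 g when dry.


Formula: MC = (W_wet - W_dry) / W_wet * 100
Water mass = 69.3 - 55.5 = 13.8 g
MC = 13.8 / 69.3 * 100 = 19.9134%


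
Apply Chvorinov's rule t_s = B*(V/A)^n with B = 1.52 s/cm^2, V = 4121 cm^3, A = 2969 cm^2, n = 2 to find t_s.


Formula: t_s = B * (V/A)^n  (Chvorinov's rule, n=2)
Modulus M = V/A = 4121/2969 = 1.388009 cm
M^2 = 1.388009^2 = 1.926569 cm^2
t_s = 1.52 * 1.926569 = 2.9284 s

Answer: 2.9284 s


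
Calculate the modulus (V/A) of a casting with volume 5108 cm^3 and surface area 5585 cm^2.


Formula: Casting Modulus M = V / A
M = 5108 cm^3 / 5585 cm^2 = 0.9146 cm


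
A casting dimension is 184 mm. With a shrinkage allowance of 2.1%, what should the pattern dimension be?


Formula: L_pattern = L_casting * (1 + shrinkage_rate/100)
Shrinkage factor = 1 + 2.1/100 = 1.021
L_pattern = 184 mm * 1.021 = 187.8640 mm

Answer: 187.8640 mm


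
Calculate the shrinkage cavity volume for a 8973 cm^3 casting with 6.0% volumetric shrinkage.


Formula: V_shrink = V_casting * shrinkage_pct / 100
V_shrink = 8973 cm^3 * 6.0 / 100 = 538.3800 cm^3

Final answer: 538.3800 cm^3


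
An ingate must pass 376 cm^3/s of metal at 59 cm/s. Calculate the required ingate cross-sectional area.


Formula: A_ingate = Q / v  (continuity equation)
A = 376 cm^3/s / 59 cm/s = 6.3729 cm^2

Answer: 6.3729 cm^2


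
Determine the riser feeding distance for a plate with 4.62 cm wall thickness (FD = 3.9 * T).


Formula: FD = 3.9 * T  (riser feeding-distance rule)
FD = 3.9 * 4.62 cm = 18.0180 cm


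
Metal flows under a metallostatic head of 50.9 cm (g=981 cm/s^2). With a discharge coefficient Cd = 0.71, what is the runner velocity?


Formula: v = Cd * sqrt(2 * g * h)  (Torricelli with discharge coefficient)
2*g*h = 2 * 981 * 50.9 = 99865.8 cm^2/s^2
sqrt(99865.8) = 316.01551 cm/s
v = 0.71 * 316.01551 = 224.3710 cm/s

Final answer: 224.3710 cm/s


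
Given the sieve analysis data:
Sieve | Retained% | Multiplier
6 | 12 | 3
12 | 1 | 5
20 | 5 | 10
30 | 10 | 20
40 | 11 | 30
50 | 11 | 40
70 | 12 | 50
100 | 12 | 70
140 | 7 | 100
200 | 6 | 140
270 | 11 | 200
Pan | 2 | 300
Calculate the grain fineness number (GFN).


Formula: GFN = sum(pct * multiplier) / sum(pct)
sum(pct * multiplier) = 6841
sum(pct) = 100
GFN = 6841 / 100 = 68.41

Final answer: 68.41


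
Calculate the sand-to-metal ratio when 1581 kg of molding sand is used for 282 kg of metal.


Formula: Sand-to-Metal Ratio = W_sand / W_metal
Ratio = 1581 kg / 282 kg = 5.6064

Answer: 5.6064


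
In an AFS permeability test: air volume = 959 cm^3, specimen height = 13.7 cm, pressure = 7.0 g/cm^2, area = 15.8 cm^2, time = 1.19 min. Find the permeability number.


Formula: Permeability Number P = (V * H) / (p * A * t)
Numerator: V * H = 959 * 13.7 = 13138.3
Denominator: p * A * t = 7.0 * 15.8 * 1.19 = 131.614
P = 13138.3 / 131.614 = 99.8245

Answer: 99.8245


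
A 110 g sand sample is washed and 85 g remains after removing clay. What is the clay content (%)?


Formula: Clay% = (W_total - W_washed) / W_total * 100
Clay mass = 110 - 85 = 25 g
Clay% = 25 / 110 * 100 = 22.7273%

Answer: 22.7273%


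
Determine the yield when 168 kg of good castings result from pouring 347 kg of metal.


Formula: Casting Yield = (W_good / W_total) * 100
Yield = (168 kg / 347 kg) * 100 = 48.4150%

Answer: 48.4150%


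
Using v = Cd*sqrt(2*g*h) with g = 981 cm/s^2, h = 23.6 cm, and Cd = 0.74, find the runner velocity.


Formula: v = Cd * sqrt(2 * g * h)  (Torricelli with discharge coefficient)
2*g*h = 2 * 981 * 23.6 = 46303.2 cm^2/s^2
sqrt(46303.2) = 215.18178 cm/s
v = 0.74 * 215.18178 = 159.2345 cm/s

Final answer: 159.2345 cm/s


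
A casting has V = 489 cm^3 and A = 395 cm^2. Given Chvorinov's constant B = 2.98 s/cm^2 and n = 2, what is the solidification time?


Formula: t_s = B * (V/A)^n  (Chvorinov's rule, n=2)
Modulus M = V/A = 489/395 = 1.237975 cm
M^2 = 1.237975^2 = 1.532582 cm^2
t_s = 2.98 * 1.532582 = 4.5671 s


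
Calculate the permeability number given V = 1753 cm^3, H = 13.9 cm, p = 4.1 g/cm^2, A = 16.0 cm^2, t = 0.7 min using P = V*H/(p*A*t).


Formula: Permeability Number P = (V * H) / (p * A * t)
Numerator: V * H = 1753 * 13.9 = 24366.7
Denominator: p * A * t = 4.1 * 16.0 * 0.7 = 45.92
P = 24366.7 / 45.92 = 530.6337

530.6337


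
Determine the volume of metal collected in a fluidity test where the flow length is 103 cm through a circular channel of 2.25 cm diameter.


Formula: V = pi * (d/2)^2 * L  (cylinder volume)
Radius = 2.25/2 = 1.125 cm
V = pi * 1.125^2 * 103 = 409.5361 cm^3

409.5361 cm^3


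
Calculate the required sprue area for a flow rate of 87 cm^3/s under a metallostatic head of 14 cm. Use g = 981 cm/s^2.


Formula: v = sqrt(2*g*h), A = Q/v
Velocity: v = sqrt(2 * 981 * 14) = sqrt(27468) = 165.7347 cm/s
Sprue area: A = Q / v = 87 / 165.7347 = 0.5249 cm^2

Answer: 0.5249 cm^2


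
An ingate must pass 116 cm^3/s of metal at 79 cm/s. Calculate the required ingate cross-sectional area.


Formula: A_ingate = Q / v  (continuity equation)
A = 116 cm^3/s / 79 cm/s = 1.4684 cm^2

Answer: 1.4684 cm^2


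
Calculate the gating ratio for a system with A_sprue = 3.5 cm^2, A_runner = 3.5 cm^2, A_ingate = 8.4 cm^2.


Sprue:Runner:Ingate = 1 : 3.5/3.5 : 8.4/3.5 = 1:1.00:2.40

Final answer: 1:1.00:2.40


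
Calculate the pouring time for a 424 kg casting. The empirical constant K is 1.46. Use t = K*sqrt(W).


Formula: t = K * sqrt(W)
sqrt(W) = sqrt(424) = 20.59126
t = 1.46 * 20.59126 = 30.0632 s

Final answer: 30.0632 s


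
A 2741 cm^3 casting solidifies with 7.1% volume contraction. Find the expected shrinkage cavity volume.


Formula: V_shrink = V_casting * shrinkage_pct / 100
V_shrink = 2741 cm^3 * 7.1 / 100 = 194.6110 cm^3

194.6110 cm^3


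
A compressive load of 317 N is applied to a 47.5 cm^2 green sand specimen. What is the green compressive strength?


Formula: Compressive Strength = Force / Area
Strength = 317 N / 47.5 cm^2 = 6.6737 N/cm^2


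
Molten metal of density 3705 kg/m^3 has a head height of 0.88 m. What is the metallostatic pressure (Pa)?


Formula: P = rho * g * h
rho * g = 3705 * 9.81 = 36346.05 N/m^3
P = 36346.05 * 0.88 = 31984.5240 Pa


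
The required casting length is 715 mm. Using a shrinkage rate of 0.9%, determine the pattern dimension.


Formula: L_pattern = L_casting * (1 + shrinkage_rate/100)
Shrinkage factor = 1 + 0.9/100 = 1.009
L_pattern = 715 mm * 1.009 = 721.4350 mm

Final answer: 721.4350 mm


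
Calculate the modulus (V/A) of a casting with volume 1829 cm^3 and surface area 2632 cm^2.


Formula: Casting Modulus M = V / A
M = 1829 cm^3 / 2632 cm^2 = 0.6949 cm

Answer: 0.6949 cm


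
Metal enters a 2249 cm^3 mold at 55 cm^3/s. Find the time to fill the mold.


Formula: t_fill = V_mold / Q_flow
t = 2249 cm^3 / 55 cm^3/s = 40.8909 s

Final answer: 40.8909 s


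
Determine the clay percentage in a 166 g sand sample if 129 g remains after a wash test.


Formula: Clay% = (W_total - W_washed) / W_total * 100
Clay mass = 166 - 129 = 37 g
Clay% = 37 / 166 * 100 = 22.2892%


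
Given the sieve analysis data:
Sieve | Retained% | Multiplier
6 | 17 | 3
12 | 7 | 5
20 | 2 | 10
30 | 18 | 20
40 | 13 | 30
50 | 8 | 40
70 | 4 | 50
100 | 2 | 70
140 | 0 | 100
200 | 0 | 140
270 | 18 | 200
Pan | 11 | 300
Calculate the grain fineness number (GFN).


Formula: GFN = sum(pct * multiplier) / sum(pct)
sum(pct * multiplier) = 8416
sum(pct) = 100
GFN = 8416 / 100 = 84.16

Final answer: 84.16


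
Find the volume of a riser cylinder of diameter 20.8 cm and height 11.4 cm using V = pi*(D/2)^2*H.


Formula: V = pi * (D/2)^2 * H  (cylinder volume)
Radius = D/2 = 20.8/2 = 10.4 cm
V = pi * 10.4^2 * 11.4 = 3873.6591 cm^3


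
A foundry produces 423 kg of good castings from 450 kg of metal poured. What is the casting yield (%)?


Formula: Casting Yield = (W_good / W_total) * 100
Yield = (423 kg / 450 kg) * 100 = 94.0000%

94.0000%


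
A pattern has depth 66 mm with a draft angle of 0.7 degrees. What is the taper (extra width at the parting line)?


Formula: taper = depth * tan(draft_angle)
tan(0.7 deg) = 0.0122179
taper = 66 mm * 0.0122179 = 0.8064 mm


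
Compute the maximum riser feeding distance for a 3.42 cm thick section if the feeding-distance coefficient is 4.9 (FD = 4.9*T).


Formula: FD = 4.9 * T  (riser feeding-distance rule)
FD = 4.9 * 3.42 cm = 16.7580 cm

Final answer: 16.7580 cm


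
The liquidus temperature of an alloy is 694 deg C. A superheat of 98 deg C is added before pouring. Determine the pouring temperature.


Formula: T_pour = T_melt + Superheat
T_pour = 694 + 98 = 792 deg C

792 deg C


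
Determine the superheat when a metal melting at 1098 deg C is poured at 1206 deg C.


Formula: Superheat = T_pour - T_melt
Superheat = 1206 - 1098 = 108 deg C

Final answer: 108 deg C


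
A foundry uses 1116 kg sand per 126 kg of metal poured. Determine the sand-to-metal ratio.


Formula: Sand-to-Metal Ratio = W_sand / W_metal
Ratio = 1116 kg / 126 kg = 8.8571

Answer: 8.8571


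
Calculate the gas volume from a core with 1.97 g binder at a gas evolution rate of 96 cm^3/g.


Formula: V_gas = W_binder * gas_evolution_rate
V = 1.97 g * 96 cm^3/g = 189.1200 cm^3

189.1200 cm^3


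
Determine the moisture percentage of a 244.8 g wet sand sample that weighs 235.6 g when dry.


Formula: MC = (W_wet - W_dry) / W_wet * 100
Water mass = 244.8 - 235.6 = 9.2 g
MC = 9.2 / 244.8 * 100 = 3.7582%

Final answer: 3.7582%


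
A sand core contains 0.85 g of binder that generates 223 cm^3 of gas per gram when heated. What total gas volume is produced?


Formula: V_gas = W_binder * gas_evolution_rate
V = 0.85 g * 223 cm^3/g = 189.5500 cm^3


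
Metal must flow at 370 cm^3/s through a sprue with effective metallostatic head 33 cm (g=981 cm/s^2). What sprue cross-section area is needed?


Formula: v = sqrt(2*g*h), A = Q/v
Velocity: v = sqrt(2 * 981 * 33) = sqrt(64746) = 254.4524 cm/s
Sprue area: A = Q / v = 370 / 254.4524 = 1.4541 cm^2

Final answer: 1.4541 cm^2


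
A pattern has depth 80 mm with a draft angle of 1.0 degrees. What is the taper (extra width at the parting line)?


Formula: taper = depth * tan(draft_angle)
tan(1.0 deg) = 0.0174551
taper = 80 mm * 0.0174551 = 1.3964 mm

Final answer: 1.3964 mm


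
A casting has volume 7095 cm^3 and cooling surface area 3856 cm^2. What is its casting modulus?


Formula: Casting Modulus M = V / A
M = 7095 cm^3 / 3856 cm^2 = 1.8400 cm

Answer: 1.8400 cm


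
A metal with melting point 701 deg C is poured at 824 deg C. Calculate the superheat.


Formula: Superheat = T_pour - T_melt
Superheat = 824 - 701 = 123 deg C


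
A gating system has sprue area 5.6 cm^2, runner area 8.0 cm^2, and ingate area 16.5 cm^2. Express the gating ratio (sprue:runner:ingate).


Sprue:Runner:Ingate = 1 : 8.0/5.6 : 16.5/5.6 = 1:1.43:2.95

Final answer: 1:1.43:2.95


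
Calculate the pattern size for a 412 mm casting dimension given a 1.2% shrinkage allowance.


Formula: L_pattern = L_casting * (1 + shrinkage_rate/100)
Shrinkage factor = 1 + 1.2/100 = 1.012
L_pattern = 412 mm * 1.012 = 416.9440 mm

Answer: 416.9440 mm


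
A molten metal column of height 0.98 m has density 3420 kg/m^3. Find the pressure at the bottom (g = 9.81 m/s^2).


Formula: P = rho * g * h
rho * g = 3420 * 9.81 = 33550.2 N/m^3
P = 33550.2 * 0.98 = 32879.1960 Pa

Final answer: 32879.1960 Pa


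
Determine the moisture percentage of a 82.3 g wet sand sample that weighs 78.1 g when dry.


Formula: MC = (W_wet - W_dry) / W_wet * 100
Water mass = 82.3 - 78.1 = 4.2 g
MC = 4.2 / 82.3 * 100 = 5.1033%

Answer: 5.1033%


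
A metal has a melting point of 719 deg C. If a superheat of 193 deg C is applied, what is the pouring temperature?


Formula: T_pour = T_melt + Superheat
T_pour = 719 + 193 = 912 deg C


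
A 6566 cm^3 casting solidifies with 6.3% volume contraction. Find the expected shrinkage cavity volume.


Formula: V_shrink = V_casting * shrinkage_pct / 100
V_shrink = 6566 cm^3 * 6.3 / 100 = 413.6580 cm^3

Final answer: 413.6580 cm^3


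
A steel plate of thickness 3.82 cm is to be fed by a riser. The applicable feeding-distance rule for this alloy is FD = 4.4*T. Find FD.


Formula: FD = 4.4 * T  (riser feeding-distance rule)
FD = 4.4 * 3.82 cm = 16.8080 cm


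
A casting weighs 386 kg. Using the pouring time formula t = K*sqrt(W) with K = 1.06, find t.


Formula: t = K * sqrt(W)
sqrt(W) = sqrt(386) = 19.64688
t = 1.06 * 19.64688 = 20.8257 s

20.8257 s


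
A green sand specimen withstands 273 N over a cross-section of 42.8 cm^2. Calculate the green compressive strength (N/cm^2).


Formula: Compressive Strength = Force / Area
Strength = 273 N / 42.8 cm^2 = 6.3785 N/cm^2

6.3785 N/cm^2


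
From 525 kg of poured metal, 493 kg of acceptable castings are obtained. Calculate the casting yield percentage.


Formula: Casting Yield = (W_good / W_total) * 100
Yield = (493 kg / 525 kg) * 100 = 93.9048%

Final answer: 93.9048%


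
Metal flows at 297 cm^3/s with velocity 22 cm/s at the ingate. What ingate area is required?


Formula: A_ingate = Q / v  (continuity equation)
A = 297 cm^3/s / 22 cm/s = 13.5000 cm^2

Answer: 13.5000 cm^2


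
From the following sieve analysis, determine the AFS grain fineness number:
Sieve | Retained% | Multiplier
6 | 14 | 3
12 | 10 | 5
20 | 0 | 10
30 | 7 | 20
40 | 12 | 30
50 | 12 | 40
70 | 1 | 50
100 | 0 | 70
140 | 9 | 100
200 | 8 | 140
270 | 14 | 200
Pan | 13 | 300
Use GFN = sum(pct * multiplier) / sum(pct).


Formula: GFN = sum(pct * multiplier) / sum(pct)
sum(pct * multiplier) = 9842
sum(pct) = 100
GFN = 9842 / 100 = 98.42


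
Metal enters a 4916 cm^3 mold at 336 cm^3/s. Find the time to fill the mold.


Formula: t_fill = V_mold / Q_flow
t = 4916 cm^3 / 336 cm^3/s = 14.6310 s


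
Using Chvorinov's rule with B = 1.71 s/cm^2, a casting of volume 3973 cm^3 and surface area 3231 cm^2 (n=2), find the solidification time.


Formula: t_s = B * (V/A)^n  (Chvorinov's rule, n=2)
Modulus M = V/A = 3973/3231 = 1.229650 cm
M^2 = 1.229650^2 = 1.512039 cm^2
t_s = 1.71 * 1.512039 = 2.5856 s


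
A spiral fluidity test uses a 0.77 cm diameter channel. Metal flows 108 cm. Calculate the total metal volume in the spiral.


Formula: V = pi * (d/2)^2 * L  (cylinder volume)
Radius = 0.77/2 = 0.385 cm
V = pi * 0.385^2 * 108 = 50.2916 cm^3


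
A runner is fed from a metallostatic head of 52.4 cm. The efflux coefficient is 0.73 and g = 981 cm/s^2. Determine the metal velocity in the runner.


Formula: v = Cd * sqrt(2 * g * h)  (Torricelli with discharge coefficient)
2*g*h = 2 * 981 * 52.4 = 102808.8 cm^2/s^2
sqrt(102808.8) = 320.63811 cm/s
v = 0.73 * 320.63811 = 234.0658 cm/s

Answer: 234.0658 cm/s


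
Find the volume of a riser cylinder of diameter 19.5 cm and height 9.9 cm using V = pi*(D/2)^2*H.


Formula: V = pi * (D/2)^2 * H  (cylinder volume)
Radius = D/2 = 19.5/2 = 9.75 cm
V = pi * 9.75^2 * 9.9 = 2956.6118 cm^3

Final answer: 2956.6118 cm^3


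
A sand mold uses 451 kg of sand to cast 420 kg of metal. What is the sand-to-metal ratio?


Formula: Sand-to-Metal Ratio = W_sand / W_metal
Ratio = 451 kg / 420 kg = 1.0738


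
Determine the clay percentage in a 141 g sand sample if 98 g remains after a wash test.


Formula: Clay% = (W_total - W_washed) / W_total * 100
Clay mass = 141 - 98 = 43 g
Clay% = 43 / 141 * 100 = 30.4965%

Final answer: 30.4965%


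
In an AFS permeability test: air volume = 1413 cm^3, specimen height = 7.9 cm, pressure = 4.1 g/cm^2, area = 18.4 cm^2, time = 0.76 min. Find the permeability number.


Formula: Permeability Number P = (V * H) / (p * A * t)
Numerator: V * H = 1413 * 7.9 = 11162.7
Denominator: p * A * t = 4.1 * 18.4 * 0.76 = 57.3344
P = 11162.7 / 57.3344 = 194.6946

194.6946


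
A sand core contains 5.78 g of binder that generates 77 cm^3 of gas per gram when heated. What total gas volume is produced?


Formula: V_gas = W_binder * gas_evolution_rate
V = 5.78 g * 77 cm^3/g = 445.0600 cm^3


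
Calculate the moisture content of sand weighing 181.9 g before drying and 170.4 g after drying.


Formula: MC = (W_wet - W_dry) / W_wet * 100
Water mass = 181.9 - 170.4 = 11.5 g
MC = 11.5 / 181.9 * 100 = 6.3222%

Answer: 6.3222%


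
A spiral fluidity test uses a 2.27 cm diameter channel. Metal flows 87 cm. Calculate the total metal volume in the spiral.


Formula: V = pi * (d/2)^2 * L  (cylinder volume)
Radius = 2.27/2 = 1.135 cm
V = pi * 1.135^2 * 87 = 352.0958 cm^3

Answer: 352.0958 cm^3


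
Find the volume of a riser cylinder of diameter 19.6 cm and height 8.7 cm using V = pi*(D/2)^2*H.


Formula: V = pi * (D/2)^2 * H  (cylinder volume)
Radius = D/2 = 19.6/2 = 9.8 cm
V = pi * 9.8^2 * 8.7 = 2624.9515 cm^3

Final answer: 2624.9515 cm^3


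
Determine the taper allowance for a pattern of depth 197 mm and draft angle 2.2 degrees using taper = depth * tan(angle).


Formula: taper = depth * tan(draft_angle)
tan(2.2 deg) = 0.0384161
taper = 197 mm * 0.0384161 = 7.5680 mm


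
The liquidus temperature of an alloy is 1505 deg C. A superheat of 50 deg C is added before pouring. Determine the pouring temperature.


Formula: T_pour = T_melt + Superheat
T_pour = 1505 + 50 = 1555 deg C

Answer: 1555 deg C


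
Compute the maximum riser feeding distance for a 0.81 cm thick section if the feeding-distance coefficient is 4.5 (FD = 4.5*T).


Formula: FD = 4.5 * T  (riser feeding-distance rule)
FD = 4.5 * 0.81 cm = 3.6450 cm

Answer: 3.6450 cm


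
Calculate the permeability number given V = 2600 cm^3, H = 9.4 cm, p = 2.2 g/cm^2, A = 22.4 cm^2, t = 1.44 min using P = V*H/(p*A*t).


Formula: Permeability Number P = (V * H) / (p * A * t)
Numerator: V * H = 2600 * 9.4 = 24440.0
Denominator: p * A * t = 2.2 * 22.4 * 1.44 = 70.9632
P = 24440.0 / 70.9632 = 344.4039

344.4039


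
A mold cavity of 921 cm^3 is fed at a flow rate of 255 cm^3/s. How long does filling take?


Formula: t_fill = V_mold / Q_flow
t = 921 cm^3 / 255 cm^3/s = 3.6118 s

Answer: 3.6118 s


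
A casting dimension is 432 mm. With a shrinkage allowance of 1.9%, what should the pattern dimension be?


Formula: L_pattern = L_casting * (1 + shrinkage_rate/100)
Shrinkage factor = 1 + 1.9/100 = 1.019
L_pattern = 432 mm * 1.019 = 440.2080 mm

Answer: 440.2080 mm


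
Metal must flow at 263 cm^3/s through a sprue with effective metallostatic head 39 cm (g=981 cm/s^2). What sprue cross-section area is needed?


Formula: v = sqrt(2*g*h), A = Q/v
Velocity: v = sqrt(2 * 981 * 39) = sqrt(76518) = 276.6189 cm/s
Sprue area: A = Q / v = 263 / 276.6189 = 0.9508 cm^2

0.9508 cm^2


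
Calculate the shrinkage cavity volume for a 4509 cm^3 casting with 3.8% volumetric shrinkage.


Formula: V_shrink = V_casting * shrinkage_pct / 100
V_shrink = 4509 cm^3 * 3.8 / 100 = 171.3420 cm^3

Answer: 171.3420 cm^3


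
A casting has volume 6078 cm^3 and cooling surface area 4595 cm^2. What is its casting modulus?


Formula: Casting Modulus M = V / A
M = 6078 cm^3 / 4595 cm^2 = 1.3227 cm

Final answer: 1.3227 cm


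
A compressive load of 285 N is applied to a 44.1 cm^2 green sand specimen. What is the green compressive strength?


Formula: Compressive Strength = Force / Area
Strength = 285 N / 44.1 cm^2 = 6.4626 N/cm^2

6.4626 N/cm^2


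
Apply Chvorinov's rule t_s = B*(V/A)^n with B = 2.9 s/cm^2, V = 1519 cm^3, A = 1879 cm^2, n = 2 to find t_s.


Formula: t_s = B * (V/A)^n  (Chvorinov's rule, n=2)
Modulus M = V/A = 1519/1879 = 0.808409 cm
M^2 = 0.808409^2 = 0.653525 cm^2
t_s = 2.9 * 0.653525 = 1.8952 s

Answer: 1.8952 s


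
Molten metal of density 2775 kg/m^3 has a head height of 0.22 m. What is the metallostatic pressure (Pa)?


Formula: P = rho * g * h
rho * g = 2775 * 9.81 = 27222.75 N/m^3
P = 27222.75 * 0.22 = 5989.0050 Pa

Final answer: 5989.0050 Pa


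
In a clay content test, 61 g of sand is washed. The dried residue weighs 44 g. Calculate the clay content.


Formula: Clay% = (W_total - W_washed) / W_total * 100
Clay mass = 61 - 44 = 17 g
Clay% = 17 / 61 * 100 = 27.8689%


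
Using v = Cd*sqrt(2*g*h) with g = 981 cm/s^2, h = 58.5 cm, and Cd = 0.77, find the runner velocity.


Formula: v = Cd * sqrt(2 * g * h)  (Torricelli with discharge coefficient)
2*g*h = 2 * 981 * 58.5 = 114777.0 cm^2/s^2
sqrt(114777.0) = 338.78754 cm/s
v = 0.77 * 338.78754 = 260.8664 cm/s

Answer: 260.8664 cm/s


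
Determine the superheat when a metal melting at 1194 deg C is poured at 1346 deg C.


Formula: Superheat = T_pour - T_melt
Superheat = 1346 - 1194 = 152 deg C


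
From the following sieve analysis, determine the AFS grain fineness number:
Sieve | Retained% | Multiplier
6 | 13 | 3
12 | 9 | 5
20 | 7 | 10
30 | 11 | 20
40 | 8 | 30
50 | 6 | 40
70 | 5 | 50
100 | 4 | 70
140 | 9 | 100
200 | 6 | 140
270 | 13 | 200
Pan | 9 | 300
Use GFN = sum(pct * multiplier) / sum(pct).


Formula: GFN = sum(pct * multiplier) / sum(pct)
sum(pct * multiplier) = 8424
sum(pct) = 100
GFN = 8424 / 100 = 84.24

Final answer: 84.24


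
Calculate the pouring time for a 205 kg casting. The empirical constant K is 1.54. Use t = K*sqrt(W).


Formula: t = K * sqrt(W)
sqrt(W) = sqrt(205) = 14.31782
t = 1.54 * 14.31782 = 22.0494 s

22.0494 s


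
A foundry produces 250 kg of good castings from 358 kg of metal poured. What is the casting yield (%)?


Formula: Casting Yield = (W_good / W_total) * 100
Yield = (250 kg / 358 kg) * 100 = 69.8324%

Final answer: 69.8324%


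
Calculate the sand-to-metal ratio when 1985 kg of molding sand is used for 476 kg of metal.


Formula: Sand-to-Metal Ratio = W_sand / W_metal
Ratio = 1985 kg / 476 kg = 4.1702

Final answer: 4.1702


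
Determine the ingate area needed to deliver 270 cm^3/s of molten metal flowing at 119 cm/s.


Formula: A_ingate = Q / v  (continuity equation)
A = 270 cm^3/s / 119 cm/s = 2.2689 cm^2


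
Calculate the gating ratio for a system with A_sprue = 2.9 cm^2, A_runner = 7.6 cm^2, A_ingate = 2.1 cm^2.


Sprue:Runner:Ingate = 1 : 7.6/2.9 : 2.1/2.9 = 1:2.62:0.72


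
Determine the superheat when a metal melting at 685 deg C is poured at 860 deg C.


Formula: Superheat = T_pour - T_melt
Superheat = 860 - 685 = 175 deg C


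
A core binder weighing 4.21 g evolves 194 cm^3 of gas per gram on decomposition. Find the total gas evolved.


Formula: V_gas = W_binder * gas_evolution_rate
V = 4.21 g * 194 cm^3/g = 816.7400 cm^3

Final answer: 816.7400 cm^3


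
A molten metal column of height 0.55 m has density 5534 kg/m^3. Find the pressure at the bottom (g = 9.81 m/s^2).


Formula: P = rho * g * h
rho * g = 5534 * 9.81 = 54288.54 N/m^3
P = 54288.54 * 0.55 = 29858.6970 Pa


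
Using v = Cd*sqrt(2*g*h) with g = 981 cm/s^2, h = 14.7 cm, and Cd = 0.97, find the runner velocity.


Formula: v = Cd * sqrt(2 * g * h)  (Torricelli with discharge coefficient)
2*g*h = 2 * 981 * 14.7 = 28841.4 cm^2/s^2
sqrt(28841.4) = 169.82756 cm/s
v = 0.97 * 169.82756 = 164.7327 cm/s

Answer: 164.7327 cm/s


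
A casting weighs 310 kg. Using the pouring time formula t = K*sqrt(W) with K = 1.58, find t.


Formula: t = K * sqrt(W)
sqrt(W) = sqrt(310) = 17.60682
t = 1.58 * 17.60682 = 27.8188 s


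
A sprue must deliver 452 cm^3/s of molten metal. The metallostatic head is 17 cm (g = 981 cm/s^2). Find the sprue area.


Formula: v = sqrt(2*g*h), A = Q/v
Velocity: v = sqrt(2 * 981 * 17) = sqrt(33354) = 182.6308 cm/s
Sprue area: A = Q / v = 452 / 182.6308 = 2.4749 cm^2

Answer: 2.4749 cm^2


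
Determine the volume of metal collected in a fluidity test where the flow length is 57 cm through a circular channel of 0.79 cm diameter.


Formula: V = pi * (d/2)^2 * L  (cylinder volume)
Radius = 0.79/2 = 0.395 cm
V = pi * 0.395^2 * 57 = 27.9395 cm^3

27.9395 cm^3


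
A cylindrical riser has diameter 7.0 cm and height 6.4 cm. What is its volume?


Formula: V = pi * (D/2)^2 * H  (cylinder volume)
Radius = D/2 = 7.0/2 = 3.5 cm
V = pi * 3.5^2 * 6.4 = 246.3009 cm^3

Final answer: 246.3009 cm^3


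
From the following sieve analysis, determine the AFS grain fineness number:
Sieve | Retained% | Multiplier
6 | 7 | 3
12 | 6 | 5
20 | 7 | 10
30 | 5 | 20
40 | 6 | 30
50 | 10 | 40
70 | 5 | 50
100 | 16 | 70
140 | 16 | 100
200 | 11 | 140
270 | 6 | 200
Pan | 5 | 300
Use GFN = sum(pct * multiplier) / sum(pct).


Formula: GFN = sum(pct * multiplier) / sum(pct)
sum(pct * multiplier) = 8011
sum(pct) = 100
GFN = 8011 / 100 = 80.11

80.11


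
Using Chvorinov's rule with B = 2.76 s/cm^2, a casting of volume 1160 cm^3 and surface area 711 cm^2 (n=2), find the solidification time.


Formula: t_s = B * (V/A)^n  (Chvorinov's rule, n=2)
Modulus M = V/A = 1160/711 = 1.631505 cm
M^2 = 1.631505^2 = 2.661809 cm^2
t_s = 2.76 * 2.661809 = 7.3466 s


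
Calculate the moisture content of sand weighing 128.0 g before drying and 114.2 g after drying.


Formula: MC = (W_wet - W_dry) / W_wet * 100
Water mass = 128.0 - 114.2 = 13.8 g
MC = 13.8 / 128.0 * 100 = 10.7812%

Final answer: 10.7812%


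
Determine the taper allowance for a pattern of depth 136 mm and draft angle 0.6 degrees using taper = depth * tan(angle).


Formula: taper = depth * tan(draft_angle)
tan(0.6 deg) = 0.0104724
taper = 136 mm * 0.0104724 = 1.4242 mm

Final answer: 1.4242 mm


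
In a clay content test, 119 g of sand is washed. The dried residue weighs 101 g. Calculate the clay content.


Formula: Clay% = (W_total - W_washed) / W_total * 100
Clay mass = 119 - 101 = 18 g
Clay% = 18 / 119 * 100 = 15.1261%

15.1261%


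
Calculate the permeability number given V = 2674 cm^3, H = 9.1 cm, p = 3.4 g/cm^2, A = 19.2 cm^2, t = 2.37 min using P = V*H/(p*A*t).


Formula: Permeability Number P = (V * H) / (p * A * t)
Numerator: V * H = 2674 * 9.1 = 24333.4
Denominator: p * A * t = 3.4 * 19.2 * 2.37 = 154.7136
P = 24333.4 / 154.7136 = 157.2803

Answer: 157.2803


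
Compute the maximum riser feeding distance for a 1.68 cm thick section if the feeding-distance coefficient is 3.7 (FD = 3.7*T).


Formula: FD = 3.7 * T  (riser feeding-distance rule)
FD = 3.7 * 1.68 cm = 6.2160 cm


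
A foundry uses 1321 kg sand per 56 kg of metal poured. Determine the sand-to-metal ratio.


Formula: Sand-to-Metal Ratio = W_sand / W_metal
Ratio = 1321 kg / 56 kg = 23.5893

Final answer: 23.5893


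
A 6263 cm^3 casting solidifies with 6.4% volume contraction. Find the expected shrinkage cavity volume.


Formula: V_shrink = V_casting * shrinkage_pct / 100
V_shrink = 6263 cm^3 * 6.4 / 100 = 400.8320 cm^3

Answer: 400.8320 cm^3


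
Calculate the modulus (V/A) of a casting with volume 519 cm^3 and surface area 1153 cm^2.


Formula: Casting Modulus M = V / A
M = 519 cm^3 / 1153 cm^2 = 0.4501 cm

0.4501 cm


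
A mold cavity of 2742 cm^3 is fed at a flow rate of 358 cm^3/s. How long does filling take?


Formula: t_fill = V_mold / Q_flow
t = 2742 cm^3 / 358 cm^3/s = 7.6592 s

7.6592 s


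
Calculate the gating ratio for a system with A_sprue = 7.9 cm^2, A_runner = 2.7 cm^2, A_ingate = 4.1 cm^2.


Sprue:Runner:Ingate = 1 : 2.7/7.9 : 4.1/7.9 = 1:0.34:0.52

Final answer: 1:0.34:0.52


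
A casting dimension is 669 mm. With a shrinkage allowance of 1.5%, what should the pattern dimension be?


Formula: L_pattern = L_casting * (1 + shrinkage_rate/100)
Shrinkage factor = 1 + 1.5/100 = 1.015
L_pattern = 669 mm * 1.015 = 679.0350 mm


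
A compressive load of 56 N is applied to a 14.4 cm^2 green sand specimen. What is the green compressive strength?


Formula: Compressive Strength = Force / Area
Strength = 56 N / 14.4 cm^2 = 3.8889 N/cm^2

Final answer: 3.8889 N/cm^2


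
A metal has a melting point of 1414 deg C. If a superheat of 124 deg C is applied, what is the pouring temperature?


Formula: T_pour = T_melt + Superheat
T_pour = 1414 + 124 = 1538 deg C

Final answer: 1538 deg C


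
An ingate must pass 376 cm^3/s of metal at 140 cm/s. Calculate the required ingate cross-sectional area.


Formula: A_ingate = Q / v  (continuity equation)
A = 376 cm^3/s / 140 cm/s = 2.6857 cm^2

Answer: 2.6857 cm^2


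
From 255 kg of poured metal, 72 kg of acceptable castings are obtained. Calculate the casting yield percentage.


Formula: Casting Yield = (W_good / W_total) * 100
Yield = (72 kg / 255 kg) * 100 = 28.2353%

28.2353%


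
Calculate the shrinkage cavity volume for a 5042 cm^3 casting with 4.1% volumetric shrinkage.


Formula: V_shrink = V_casting * shrinkage_pct / 100
V_shrink = 5042 cm^3 * 4.1 / 100 = 206.7220 cm^3

Answer: 206.7220 cm^3


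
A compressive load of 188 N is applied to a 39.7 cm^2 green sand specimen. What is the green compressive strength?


Formula: Compressive Strength = Force / Area
Strength = 188 N / 39.7 cm^2 = 4.7355 N/cm^2

Answer: 4.7355 N/cm^2


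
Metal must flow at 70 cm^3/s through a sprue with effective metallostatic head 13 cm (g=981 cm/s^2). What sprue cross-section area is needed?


Formula: v = sqrt(2*g*h), A = Q/v
Velocity: v = sqrt(2 * 981 * 13) = sqrt(25506) = 159.7060 cm/s
Sprue area: A = Q / v = 70 / 159.7060 = 0.4383 cm^2

0.4383 cm^2


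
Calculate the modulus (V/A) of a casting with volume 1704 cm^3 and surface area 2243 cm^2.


Formula: Casting Modulus M = V / A
M = 1704 cm^3 / 2243 cm^2 = 0.7597 cm

Answer: 0.7597 cm


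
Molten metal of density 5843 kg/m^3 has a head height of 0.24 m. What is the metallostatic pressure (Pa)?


Formula: P = rho * g * h
rho * g = 5843 * 9.81 = 57319.83 N/m^3
P = 57319.83 * 0.24 = 13756.7592 Pa


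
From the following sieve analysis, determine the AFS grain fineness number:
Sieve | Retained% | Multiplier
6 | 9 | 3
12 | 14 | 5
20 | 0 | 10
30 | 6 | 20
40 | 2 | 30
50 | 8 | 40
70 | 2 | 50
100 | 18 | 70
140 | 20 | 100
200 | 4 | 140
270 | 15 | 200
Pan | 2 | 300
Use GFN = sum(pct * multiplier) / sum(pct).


Formula: GFN = sum(pct * multiplier) / sum(pct)
sum(pct * multiplier) = 8117
sum(pct) = 100
GFN = 8117 / 100 = 81.17


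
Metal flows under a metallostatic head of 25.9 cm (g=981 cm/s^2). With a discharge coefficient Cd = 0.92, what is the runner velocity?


Formula: v = Cd * sqrt(2 * g * h)  (Torricelli with discharge coefficient)
2*g*h = 2 * 981 * 25.9 = 50815.8 cm^2/s^2
sqrt(50815.8) = 225.42360 cm/s
v = 0.92 * 225.42360 = 207.3897 cm/s

207.3897 cm/s


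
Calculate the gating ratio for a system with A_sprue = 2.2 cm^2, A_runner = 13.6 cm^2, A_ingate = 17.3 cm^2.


Sprue:Runner:Ingate = 1 : 13.6/2.2 : 17.3/2.2 = 1:6.18:7.86


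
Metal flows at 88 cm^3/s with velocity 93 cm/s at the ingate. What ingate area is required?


Formula: A_ingate = Q / v  (continuity equation)
A = 88 cm^3/s / 93 cm/s = 0.9462 cm^2

0.9462 cm^2


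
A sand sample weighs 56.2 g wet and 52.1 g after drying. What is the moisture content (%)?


Formula: MC = (W_wet - W_dry) / W_wet * 100
Water mass = 56.2 - 52.1 = 4.1 g
MC = 4.1 / 56.2 * 100 = 7.2954%

Final answer: 7.2954%


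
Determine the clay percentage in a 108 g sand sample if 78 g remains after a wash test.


Formula: Clay% = (W_total - W_washed) / W_total * 100
Clay mass = 108 - 78 = 30 g
Clay% = 30 / 108 * 100 = 27.7778%

27.7778%


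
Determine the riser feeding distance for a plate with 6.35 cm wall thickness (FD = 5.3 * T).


Formula: FD = 5.3 * T  (riser feeding-distance rule)
FD = 5.3 * 6.35 cm = 33.6550 cm


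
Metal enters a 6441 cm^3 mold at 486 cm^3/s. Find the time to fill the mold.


Formula: t_fill = V_mold / Q_flow
t = 6441 cm^3 / 486 cm^3/s = 13.2531 s

Final answer: 13.2531 s


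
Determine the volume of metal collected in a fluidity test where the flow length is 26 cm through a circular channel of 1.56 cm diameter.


Formula: V = pi * (d/2)^2 * L  (cylinder volume)
Radius = 1.56/2 = 0.78 cm
V = pi * 0.78^2 * 26 = 49.6950 cm^3

Final answer: 49.6950 cm^3


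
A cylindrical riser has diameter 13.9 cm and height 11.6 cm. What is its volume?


Formula: V = pi * (D/2)^2 * H  (cylinder volume)
Radius = D/2 = 13.9/2 = 6.95 cm
V = pi * 6.95^2 * 11.6 = 1760.2626 cm^3

Final answer: 1760.2626 cm^3


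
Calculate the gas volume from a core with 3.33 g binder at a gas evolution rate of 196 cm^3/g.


Formula: V_gas = W_binder * gas_evolution_rate
V = 3.33 g * 196 cm^3/g = 652.6800 cm^3

Final answer: 652.6800 cm^3


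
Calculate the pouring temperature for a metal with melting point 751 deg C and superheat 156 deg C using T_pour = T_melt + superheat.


Formula: T_pour = T_melt + Superheat
T_pour = 751 + 156 = 907 deg C

Answer: 907 deg C


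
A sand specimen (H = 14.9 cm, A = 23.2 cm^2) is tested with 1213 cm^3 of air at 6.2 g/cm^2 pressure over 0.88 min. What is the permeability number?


Formula: Permeability Number P = (V * H) / (p * A * t)
Numerator: V * H = 1213 * 14.9 = 18073.7
Denominator: p * A * t = 6.2 * 23.2 * 0.88 = 126.5792
P = 18073.7 / 126.5792 = 142.7857


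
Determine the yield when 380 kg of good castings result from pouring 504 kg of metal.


Formula: Casting Yield = (W_good / W_total) * 100
Yield = (380 kg / 504 kg) * 100 = 75.3968%

Answer: 75.3968%


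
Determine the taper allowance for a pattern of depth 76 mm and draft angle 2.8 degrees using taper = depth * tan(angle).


Formula: taper = depth * tan(draft_angle)
tan(2.8 deg) = 0.0489082
taper = 76 mm * 0.0489082 = 3.7170 mm


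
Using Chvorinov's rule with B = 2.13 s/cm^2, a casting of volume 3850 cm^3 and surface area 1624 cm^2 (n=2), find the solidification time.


Formula: t_s = B * (V/A)^n  (Chvorinov's rule, n=2)
Modulus M = V/A = 3850/1624 = 2.370690 cm
M^2 = 2.370690^2 = 5.620171 cm^2
t_s = 2.13 * 5.620171 = 11.9710 s

Answer: 11.9710 s


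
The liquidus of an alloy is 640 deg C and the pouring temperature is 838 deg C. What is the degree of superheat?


Formula: Superheat = T_pour - T_melt
Superheat = 838 - 640 = 198 deg C

Final answer: 198 deg C


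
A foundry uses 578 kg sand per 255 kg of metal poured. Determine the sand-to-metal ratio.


Formula: Sand-to-Metal Ratio = W_sand / W_metal
Ratio = 578 kg / 255 kg = 2.2667

Final answer: 2.2667


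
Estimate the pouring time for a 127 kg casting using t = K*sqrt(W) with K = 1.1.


Formula: t = K * sqrt(W)
sqrt(W) = sqrt(127) = 11.26943
t = 1.1 * 11.26943 = 12.3964 s


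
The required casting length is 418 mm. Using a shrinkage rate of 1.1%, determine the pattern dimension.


Formula: L_pattern = L_casting * (1 + shrinkage_rate/100)
Shrinkage factor = 1 + 1.1/100 = 1.011
L_pattern = 418 mm * 1.011 = 422.5980 mm

422.5980 mm


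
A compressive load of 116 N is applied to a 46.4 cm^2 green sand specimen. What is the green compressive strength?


Formula: Compressive Strength = Force / Area
Strength = 116 N / 46.4 cm^2 = 2.5000 N/cm^2

Final answer: 2.5000 N/cm^2


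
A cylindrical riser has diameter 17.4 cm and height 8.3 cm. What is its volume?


Formula: V = pi * (D/2)^2 * H  (cylinder volume)
Radius = D/2 = 17.4/2 = 8.7 cm
V = pi * 8.7^2 * 8.3 = 1973.6333 cm^3

Answer: 1973.6333 cm^3


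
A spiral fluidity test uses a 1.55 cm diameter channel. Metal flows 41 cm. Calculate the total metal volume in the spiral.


Formula: V = pi * (d/2)^2 * L  (cylinder volume)
Radius = 1.55/2 = 0.775 cm
V = pi * 0.775^2 * 41 = 77.3637 cm^3

Answer: 77.3637 cm^3


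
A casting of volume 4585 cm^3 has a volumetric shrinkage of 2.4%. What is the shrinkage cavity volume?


Formula: V_shrink = V_casting * shrinkage_pct / 100
V_shrink = 4585 cm^3 * 2.4 / 100 = 110.0400 cm^3

110.0400 cm^3


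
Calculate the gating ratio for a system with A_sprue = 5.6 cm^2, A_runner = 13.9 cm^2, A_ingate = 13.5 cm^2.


Sprue:Runner:Ingate = 1 : 13.9/5.6 : 13.5/5.6 = 1:2.48:2.41


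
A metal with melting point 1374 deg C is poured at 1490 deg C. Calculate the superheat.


Formula: Superheat = T_pour - T_melt
Superheat = 1490 - 1374 = 116 deg C

Final answer: 116 deg C


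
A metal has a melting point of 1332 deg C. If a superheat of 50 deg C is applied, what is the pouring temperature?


Formula: T_pour = T_melt + Superheat
T_pour = 1332 + 50 = 1382 deg C

Answer: 1382 deg C


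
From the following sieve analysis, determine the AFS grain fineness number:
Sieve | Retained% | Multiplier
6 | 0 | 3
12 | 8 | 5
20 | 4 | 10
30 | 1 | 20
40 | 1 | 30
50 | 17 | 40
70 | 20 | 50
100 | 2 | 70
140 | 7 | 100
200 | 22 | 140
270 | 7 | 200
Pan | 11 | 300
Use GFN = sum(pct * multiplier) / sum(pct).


Formula: GFN = sum(pct * multiplier) / sum(pct)
sum(pct * multiplier) = 10430
sum(pct) = 100
GFN = 10430 / 100 = 104.30


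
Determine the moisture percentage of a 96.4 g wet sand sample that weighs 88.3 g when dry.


Formula: MC = (W_wet - W_dry) / W_wet * 100
Water mass = 96.4 - 88.3 = 8.1 g
MC = 8.1 / 96.4 * 100 = 8.4025%

Final answer: 8.4025%


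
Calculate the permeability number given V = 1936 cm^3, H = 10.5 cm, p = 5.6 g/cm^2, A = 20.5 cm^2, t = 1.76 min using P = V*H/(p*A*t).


Formula: Permeability Number P = (V * H) / (p * A * t)
Numerator: V * H = 1936 * 10.5 = 20328.0
Denominator: p * A * t = 5.6 * 20.5 * 1.76 = 202.048
P = 20328.0 / 202.048 = 100.6098

Answer: 100.6098


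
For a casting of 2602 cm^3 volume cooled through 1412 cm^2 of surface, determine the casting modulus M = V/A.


Formula: Casting Modulus M = V / A
M = 2602 cm^3 / 1412 cm^2 = 1.8428 cm


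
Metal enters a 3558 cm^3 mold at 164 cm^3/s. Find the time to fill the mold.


Formula: t_fill = V_mold / Q_flow
t = 3558 cm^3 / 164 cm^3/s = 21.6951 s

21.6951 s


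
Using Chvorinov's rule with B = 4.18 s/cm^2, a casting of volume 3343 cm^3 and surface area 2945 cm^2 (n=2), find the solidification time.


Formula: t_s = B * (V/A)^n  (Chvorinov's rule, n=2)
Modulus M = V/A = 3343/2945 = 1.135144 cm
M^2 = 1.135144^2 = 1.288552 cm^2
t_s = 4.18 * 1.288552 = 5.3861 s

5.3861 s


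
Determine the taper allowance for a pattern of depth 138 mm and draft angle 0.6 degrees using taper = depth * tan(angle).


Formula: taper = depth * tan(draft_angle)
tan(0.6 deg) = 0.0104724
taper = 138 mm * 0.0104724 = 1.4452 mm

Final answer: 1.4452 mm


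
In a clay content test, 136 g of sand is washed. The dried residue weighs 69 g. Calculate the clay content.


Formula: Clay% = (W_total - W_washed) / W_total * 100
Clay mass = 136 - 69 = 67 g
Clay% = 67 / 136 * 100 = 49.2647%


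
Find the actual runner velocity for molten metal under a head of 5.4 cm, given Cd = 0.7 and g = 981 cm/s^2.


Formula: v = Cd * sqrt(2 * g * h)  (Torricelli with discharge coefficient)
2*g*h = 2 * 981 * 5.4 = 10594.8 cm^2/s^2
sqrt(10594.8) = 102.93104 cm/s
v = 0.7 * 102.93104 = 72.0517 cm/s

72.0517 cm/s


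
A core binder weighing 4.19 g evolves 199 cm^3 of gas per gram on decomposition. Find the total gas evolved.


Formula: V_gas = W_binder * gas_evolution_rate
V = 4.19 g * 199 cm^3/g = 833.8100 cm^3

Final answer: 833.8100 cm^3


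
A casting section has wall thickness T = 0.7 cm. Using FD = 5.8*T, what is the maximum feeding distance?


Formula: FD = 5.8 * T  (riser feeding-distance rule)
FD = 5.8 * 0.7 cm = 4.0600 cm


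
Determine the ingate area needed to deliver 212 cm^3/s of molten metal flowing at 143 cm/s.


Formula: A_ingate = Q / v  (continuity equation)
A = 212 cm^3/s / 143 cm/s = 1.4825 cm^2


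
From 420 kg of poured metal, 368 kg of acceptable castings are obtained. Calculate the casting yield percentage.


Formula: Casting Yield = (W_good / W_total) * 100
Yield = (368 kg / 420 kg) * 100 = 87.6190%

87.6190%


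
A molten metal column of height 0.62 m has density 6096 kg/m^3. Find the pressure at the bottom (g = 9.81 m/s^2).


Formula: P = rho * g * h
rho * g = 6096 * 9.81 = 59801.76 N/m^3
P = 59801.76 * 0.62 = 37077.0912 Pa
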